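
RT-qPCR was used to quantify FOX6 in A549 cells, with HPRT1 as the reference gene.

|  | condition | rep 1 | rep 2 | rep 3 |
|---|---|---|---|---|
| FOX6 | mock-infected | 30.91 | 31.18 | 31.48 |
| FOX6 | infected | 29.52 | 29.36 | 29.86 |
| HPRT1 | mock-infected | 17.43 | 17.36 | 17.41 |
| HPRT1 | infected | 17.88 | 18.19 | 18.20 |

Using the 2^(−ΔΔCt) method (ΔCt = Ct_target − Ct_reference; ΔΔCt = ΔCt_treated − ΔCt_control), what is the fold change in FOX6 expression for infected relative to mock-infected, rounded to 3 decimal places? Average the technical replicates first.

Mean Ct: FOX6 mock-infected 31.190; FOX6 infected 29.580; HPRT1 mock-infected 17.400; HPRT1 infected 18.090
ΔCt(mock-infected) = 31.190 − 17.400 = 13.790
ΔCt(infected) = 29.580 − 18.090 = 11.490
ΔΔCt = 11.490 − 13.790 = -2.300
Fold change = 2^(−(-2.300)) = 2^2.300 = 4.9246

4.925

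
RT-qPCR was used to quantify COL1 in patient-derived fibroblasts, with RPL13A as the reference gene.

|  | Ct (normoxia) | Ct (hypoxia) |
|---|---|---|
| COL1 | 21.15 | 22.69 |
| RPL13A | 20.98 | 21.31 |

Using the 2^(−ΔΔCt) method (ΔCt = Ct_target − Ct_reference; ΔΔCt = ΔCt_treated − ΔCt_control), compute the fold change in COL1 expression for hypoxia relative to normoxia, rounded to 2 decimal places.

0.43

ΔCt(normoxia) = 21.150 − 20.980 = 0.170
ΔCt(hypoxia) = 22.690 − 21.310 = 1.380
ΔΔCt = 1.380 − 0.170 = 1.210
Fold change = 2^(−1.210) = 0.432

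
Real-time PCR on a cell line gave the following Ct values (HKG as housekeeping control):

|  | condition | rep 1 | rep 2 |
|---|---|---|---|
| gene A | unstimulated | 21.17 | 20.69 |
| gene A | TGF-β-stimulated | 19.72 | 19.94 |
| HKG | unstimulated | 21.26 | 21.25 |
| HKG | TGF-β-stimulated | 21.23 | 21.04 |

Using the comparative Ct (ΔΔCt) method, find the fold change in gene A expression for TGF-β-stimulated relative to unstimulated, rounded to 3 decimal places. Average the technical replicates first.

1.972

Mean Ct: gene A unstimulated 20.930; gene A TGF-β-stimulated 19.830; HKG unstimulated 21.255; HKG TGF-β-stimulated 21.135
ΔCt(unstimulated) = 20.930 − 21.255 = -0.325
ΔCt(TGF-β-stimulated) = 19.830 − 21.135 = -1.305
ΔΔCt = -1.305 − (-0.325) = -0.980
Fold change = 2^(−(-0.980)) = 2^0.980 = 1.9725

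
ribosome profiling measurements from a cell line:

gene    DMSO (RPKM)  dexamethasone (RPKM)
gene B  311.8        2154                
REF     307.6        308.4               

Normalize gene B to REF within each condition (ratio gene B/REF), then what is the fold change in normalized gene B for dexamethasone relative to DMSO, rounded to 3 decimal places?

6.890

gene B/REF (DMSO) = 311.8 / 307.6 = 1.0137
gene B/REF (dexamethasone) = 2154 / 308.4 = 6.9844
Fold change = 6.9844 / 1.0137 = 6.8904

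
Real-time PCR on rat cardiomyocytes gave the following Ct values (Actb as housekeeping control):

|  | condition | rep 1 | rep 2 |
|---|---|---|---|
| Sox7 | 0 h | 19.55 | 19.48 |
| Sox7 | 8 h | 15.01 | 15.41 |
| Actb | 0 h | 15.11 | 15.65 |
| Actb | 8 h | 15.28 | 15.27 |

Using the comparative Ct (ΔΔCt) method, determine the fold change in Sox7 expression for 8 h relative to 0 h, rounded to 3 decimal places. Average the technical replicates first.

18.379

Mean Ct: Sox7 0 h 19.515; Sox7 8 h 15.210; Actb 0 h 15.380; Actb 8 h 15.275
ΔCt(0 h) = 19.515 − 15.380 = 4.135
ΔCt(8 h) = 15.210 − 15.275 = -0.065
ΔΔCt = -0.065 − 4.135 = -4.200
Fold change = 2^(−(-4.200)) = 2^4.200 = 18.3792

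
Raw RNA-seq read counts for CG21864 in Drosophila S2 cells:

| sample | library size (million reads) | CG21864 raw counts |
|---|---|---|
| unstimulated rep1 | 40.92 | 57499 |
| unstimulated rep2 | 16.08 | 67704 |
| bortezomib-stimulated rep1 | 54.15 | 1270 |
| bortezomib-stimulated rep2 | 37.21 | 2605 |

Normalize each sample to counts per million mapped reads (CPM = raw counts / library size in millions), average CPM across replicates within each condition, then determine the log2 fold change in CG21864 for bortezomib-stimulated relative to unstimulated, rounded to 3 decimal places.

-5.909

CPM(unstimulated rep1) = 57499 / 40.92 = 1405.1564
CPM(unstimulated rep2) = 67704 / 16.08 = 4210.4478
CPM(bortezomib-stimulated rep1) = 1270 / 54.15 = 23.4534
CPM(bortezomib-stimulated rep2) = 2605 / 37.21 = 70.0081
mean CPM(unstimulated) = 2807.8021; mean CPM(bortezomib-stimulated) = 46.7307
Fold change = 46.7307 / 2807.8021 = 0.01664
log2(0.01664) = -5.9089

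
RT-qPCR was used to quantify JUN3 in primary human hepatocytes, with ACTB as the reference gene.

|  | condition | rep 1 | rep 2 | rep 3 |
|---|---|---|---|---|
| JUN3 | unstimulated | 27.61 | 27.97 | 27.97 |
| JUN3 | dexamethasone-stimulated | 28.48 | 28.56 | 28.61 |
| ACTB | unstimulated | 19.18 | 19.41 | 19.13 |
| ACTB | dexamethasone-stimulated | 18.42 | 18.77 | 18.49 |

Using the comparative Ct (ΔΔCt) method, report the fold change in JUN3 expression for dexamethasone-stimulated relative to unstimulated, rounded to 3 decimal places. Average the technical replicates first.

Mean Ct: JUN3 unstimulated 27.850; JUN3 dexamethasone-stimulated 28.550; ACTB unstimulated 19.240; ACTB dexamethasone-stimulated 18.560
ΔCt(unstimulated) = 27.850 − 19.240 = 8.610
ΔCt(dexamethasone-stimulated) = 28.550 − 18.560 = 9.990
ΔΔCt = 9.990 − 8.610 = 1.380
Fold change = 2^(−1.380) = 0.3842

0.384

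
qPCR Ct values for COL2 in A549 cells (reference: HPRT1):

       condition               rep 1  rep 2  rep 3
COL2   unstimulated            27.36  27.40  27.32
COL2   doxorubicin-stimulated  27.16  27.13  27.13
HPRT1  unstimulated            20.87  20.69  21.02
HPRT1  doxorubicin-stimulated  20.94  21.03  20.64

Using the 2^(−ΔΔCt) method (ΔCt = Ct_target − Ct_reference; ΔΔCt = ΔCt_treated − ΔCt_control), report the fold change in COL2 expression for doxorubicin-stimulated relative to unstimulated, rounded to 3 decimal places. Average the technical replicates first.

1.173

Mean Ct: COL2 unstimulated 27.360; COL2 doxorubicin-stimulated 27.140; HPRT1 unstimulated 20.860; HPRT1 doxorubicin-stimulated 20.870
ΔCt(unstimulated) = 27.360 − 20.860 = 6.500
ΔCt(doxorubicin-stimulated) = 27.140 − 20.870 = 6.270
ΔΔCt = 6.270 − 6.500 = -0.230
Fold change = 2^(−(-0.230)) = 2^0.230 = 1.1728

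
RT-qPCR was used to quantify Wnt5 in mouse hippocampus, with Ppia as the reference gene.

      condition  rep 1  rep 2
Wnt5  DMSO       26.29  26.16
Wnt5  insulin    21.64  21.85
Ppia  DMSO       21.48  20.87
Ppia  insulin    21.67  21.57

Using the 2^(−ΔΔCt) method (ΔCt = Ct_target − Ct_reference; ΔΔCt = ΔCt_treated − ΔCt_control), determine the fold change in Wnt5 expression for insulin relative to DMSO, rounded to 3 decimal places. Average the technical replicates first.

30.379

Mean Ct: Wnt5 DMSO 26.225; Wnt5 insulin 21.745; Ppia DMSO 21.175; Ppia insulin 21.620
ΔCt(DMSO) = 26.225 − 21.175 = 5.050
ΔCt(insulin) = 21.745 − 21.620 = 0.125
ΔΔCt = 0.125 − 5.050 = -4.925
Fold change = 2^(−(-4.925)) = 2^4.925 = 30.3789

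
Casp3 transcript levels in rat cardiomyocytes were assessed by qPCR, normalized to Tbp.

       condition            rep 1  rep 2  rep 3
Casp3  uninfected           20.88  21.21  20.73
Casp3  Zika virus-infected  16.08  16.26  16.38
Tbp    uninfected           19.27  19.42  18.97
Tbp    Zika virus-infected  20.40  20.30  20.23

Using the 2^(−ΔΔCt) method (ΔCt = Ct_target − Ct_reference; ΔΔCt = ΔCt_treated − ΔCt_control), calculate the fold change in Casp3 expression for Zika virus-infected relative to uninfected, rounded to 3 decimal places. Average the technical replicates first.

55.330

Mean Ct: Casp3 uninfected 20.940; Casp3 Zika virus-infected 16.240; Tbp uninfected 19.220; Tbp Zika virus-infected 20.310
ΔCt(uninfected) = 20.940 − 19.220 = 1.720
ΔCt(Zika virus-infected) = 16.240 − 20.310 = -4.070
ΔΔCt = -4.070 − 1.720 = -5.790
Fold change = 2^(−(-5.790)) = 2^5.790 = 55.3304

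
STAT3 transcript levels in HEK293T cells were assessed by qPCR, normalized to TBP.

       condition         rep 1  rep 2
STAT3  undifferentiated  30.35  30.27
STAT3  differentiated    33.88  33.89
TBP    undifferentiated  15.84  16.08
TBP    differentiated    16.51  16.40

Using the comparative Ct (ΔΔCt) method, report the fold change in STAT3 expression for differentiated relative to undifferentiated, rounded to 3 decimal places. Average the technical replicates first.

0.118

Mean Ct: STAT3 undifferentiated 30.310; STAT3 differentiated 33.885; TBP undifferentiated 15.960; TBP differentiated 16.455
ΔCt(undifferentiated) = 30.310 − 15.960 = 14.350
ΔCt(differentiated) = 33.885 − 16.455 = 17.430
ΔΔCt = 17.430 − 14.350 = 3.080
Fold change = 2^(−3.080) = 0.1183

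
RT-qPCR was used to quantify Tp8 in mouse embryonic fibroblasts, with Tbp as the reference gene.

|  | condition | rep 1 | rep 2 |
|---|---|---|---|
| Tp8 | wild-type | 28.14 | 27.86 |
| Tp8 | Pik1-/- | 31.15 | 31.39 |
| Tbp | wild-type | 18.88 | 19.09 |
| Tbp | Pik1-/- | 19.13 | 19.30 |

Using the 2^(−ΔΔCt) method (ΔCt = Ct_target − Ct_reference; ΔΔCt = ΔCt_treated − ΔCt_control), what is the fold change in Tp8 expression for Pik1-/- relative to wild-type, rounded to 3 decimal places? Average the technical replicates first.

0.122

Mean Ct: Tp8 wild-type 28.000; Tp8 Pik1-/- 31.270; Tbp wild-type 18.985; Tbp Pik1-/- 19.215
ΔCt(wild-type) = 28.000 − 18.985 = 9.015
ΔCt(Pik1-/-) = 31.270 − 19.215 = 12.055
ΔΔCt = 12.055 − 9.015 = 3.040
Fold change = 2^(−3.040) = 0.1216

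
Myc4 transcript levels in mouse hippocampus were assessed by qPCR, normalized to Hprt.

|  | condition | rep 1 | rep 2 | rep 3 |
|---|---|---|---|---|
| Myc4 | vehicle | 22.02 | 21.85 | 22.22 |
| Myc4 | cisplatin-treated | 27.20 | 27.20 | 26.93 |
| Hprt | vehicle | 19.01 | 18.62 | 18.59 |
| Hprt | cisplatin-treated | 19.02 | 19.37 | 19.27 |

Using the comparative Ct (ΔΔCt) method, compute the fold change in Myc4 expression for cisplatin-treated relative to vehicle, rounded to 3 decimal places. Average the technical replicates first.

0.041

Mean Ct: Myc4 vehicle 22.030; Myc4 cisplatin-treated 27.110; Hprt vehicle 18.740; Hprt cisplatin-treated 19.220
ΔCt(vehicle) = 22.030 − 18.740 = 3.290
ΔCt(cisplatin-treated) = 27.110 − 19.220 = 7.890
ΔΔCt = 7.890 − 3.290 = 4.600
Fold change = 2^(−4.600) = 0.0412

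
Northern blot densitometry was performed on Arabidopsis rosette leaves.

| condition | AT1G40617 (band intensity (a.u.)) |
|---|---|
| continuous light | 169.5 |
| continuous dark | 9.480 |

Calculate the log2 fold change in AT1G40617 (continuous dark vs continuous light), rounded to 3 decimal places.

Fold change = 9.480 / 169.5 = 0.0559
log2(0.0559) = -4.1603

-4.160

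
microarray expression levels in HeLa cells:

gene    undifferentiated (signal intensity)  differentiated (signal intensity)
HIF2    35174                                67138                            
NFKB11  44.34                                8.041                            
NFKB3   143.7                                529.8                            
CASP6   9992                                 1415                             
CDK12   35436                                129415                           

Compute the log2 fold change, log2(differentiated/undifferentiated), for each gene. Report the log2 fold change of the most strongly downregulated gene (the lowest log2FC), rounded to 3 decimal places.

-2.820

log2(67138/35174) = 0.933  (HIF2)
log2(8.041/44.34) = -2.463  (NFKB11)
log2(529.8/143.7) = 1.882  (NFKB3)
log2(1415/9992) = -2.820  (CASP6)
log2(129415/35436) = 1.869  (CDK12)
CASP6 is most strongly downregulated.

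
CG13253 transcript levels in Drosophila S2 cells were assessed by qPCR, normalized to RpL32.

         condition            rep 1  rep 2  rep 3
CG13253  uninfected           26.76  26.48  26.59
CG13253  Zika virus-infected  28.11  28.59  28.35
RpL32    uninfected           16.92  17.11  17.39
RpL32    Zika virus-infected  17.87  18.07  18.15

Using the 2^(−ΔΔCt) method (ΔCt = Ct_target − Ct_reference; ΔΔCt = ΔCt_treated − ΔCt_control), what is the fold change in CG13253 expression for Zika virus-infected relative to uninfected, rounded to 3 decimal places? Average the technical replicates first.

Mean Ct: CG13253 uninfected 26.610; CG13253 Zika virus-infected 28.350; RpL32 uninfected 17.140; RpL32 Zika virus-infected 18.030
ΔCt(uninfected) = 26.610 − 17.140 = 9.470
ΔCt(Zika virus-infected) = 28.350 − 18.030 = 10.320
ΔΔCt = 10.320 − 9.470 = 0.850
Fold change = 2^(−0.850) = 0.5548

0.555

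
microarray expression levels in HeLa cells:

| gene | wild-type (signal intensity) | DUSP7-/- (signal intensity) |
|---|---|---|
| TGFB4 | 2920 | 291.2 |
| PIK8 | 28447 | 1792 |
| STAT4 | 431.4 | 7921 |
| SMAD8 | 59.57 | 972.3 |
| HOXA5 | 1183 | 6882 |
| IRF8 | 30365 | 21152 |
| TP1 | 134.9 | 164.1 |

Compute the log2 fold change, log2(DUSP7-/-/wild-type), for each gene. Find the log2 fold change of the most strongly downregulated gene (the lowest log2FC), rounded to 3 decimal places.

-3.989

log2(291.2/2920) = -3.326  (TGFB4)
log2(1792/28447) = -3.989  (PIK8)
log2(7921/431.4) = 4.199  (STAT4)
log2(972.3/59.57) = 4.029  (SMAD8)
log2(6882/1183) = 2.540  (HOXA5)
log2(21152/30365) = -0.522  (IRF8)
log2(164.1/134.9) = 0.283  (TP1)
PIK8 is most strongly downregulated.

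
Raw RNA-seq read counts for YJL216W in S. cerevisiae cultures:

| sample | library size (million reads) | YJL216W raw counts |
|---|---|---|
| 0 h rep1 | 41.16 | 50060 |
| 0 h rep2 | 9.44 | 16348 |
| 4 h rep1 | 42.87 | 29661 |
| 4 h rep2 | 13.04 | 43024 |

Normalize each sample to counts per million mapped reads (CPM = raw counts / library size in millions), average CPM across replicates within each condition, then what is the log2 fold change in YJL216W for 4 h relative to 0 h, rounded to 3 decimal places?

CPM(0 h rep1) = 50060 / 41.16 = 1216.2293
CPM(0 h rep2) = 16348 / 9.44 = 1731.7797
CPM(4 h rep1) = 29661 / 42.87 = 691.8824
CPM(4 h rep2) = 43024 / 13.04 = 3299.3865
mean CPM(0 h) = 1474.0045; mean CPM(4 h) = 1995.6345
Fold change = 1995.6345 / 1474.0045 = 1.35389
log2(1.35389) = 0.4371

0.437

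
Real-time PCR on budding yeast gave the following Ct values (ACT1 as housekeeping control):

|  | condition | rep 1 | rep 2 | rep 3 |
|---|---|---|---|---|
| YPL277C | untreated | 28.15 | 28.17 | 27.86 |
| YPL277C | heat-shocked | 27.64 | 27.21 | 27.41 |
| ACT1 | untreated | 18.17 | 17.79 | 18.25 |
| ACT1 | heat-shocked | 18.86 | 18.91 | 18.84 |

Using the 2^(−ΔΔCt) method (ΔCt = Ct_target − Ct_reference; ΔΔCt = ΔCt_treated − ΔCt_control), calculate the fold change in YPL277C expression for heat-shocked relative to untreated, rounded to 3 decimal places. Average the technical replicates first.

Mean Ct: YPL277C untreated 28.060; YPL277C heat-shocked 27.420; ACT1 untreated 18.070; ACT1 heat-shocked 18.870
ΔCt(untreated) = 28.060 − 18.070 = 9.990
ΔCt(heat-shocked) = 27.420 − 18.870 = 8.550
ΔΔCt = 8.550 − 9.990 = -1.440
Fold change = 2^(−(-1.440)) = 2^1.440 = 2.7132

2.713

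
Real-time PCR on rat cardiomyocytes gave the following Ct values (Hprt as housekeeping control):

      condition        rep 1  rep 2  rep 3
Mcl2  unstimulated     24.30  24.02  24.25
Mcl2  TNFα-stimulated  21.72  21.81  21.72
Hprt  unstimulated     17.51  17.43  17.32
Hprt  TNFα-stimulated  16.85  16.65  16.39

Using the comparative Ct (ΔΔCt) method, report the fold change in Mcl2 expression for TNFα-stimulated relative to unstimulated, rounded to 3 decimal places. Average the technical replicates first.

Mean Ct: Mcl2 unstimulated 24.190; Mcl2 TNFα-stimulated 21.750; Hprt unstimulated 17.420; Hprt TNFα-stimulated 16.630
ΔCt(unstimulated) = 24.190 − 17.420 = 6.770
ΔCt(TNFα-stimulated) = 21.750 − 16.630 = 5.120
ΔΔCt = 5.120 − 6.770 = -1.650
Fold change = 2^(−(-1.650)) = 2^1.650 = 3.1383

3.138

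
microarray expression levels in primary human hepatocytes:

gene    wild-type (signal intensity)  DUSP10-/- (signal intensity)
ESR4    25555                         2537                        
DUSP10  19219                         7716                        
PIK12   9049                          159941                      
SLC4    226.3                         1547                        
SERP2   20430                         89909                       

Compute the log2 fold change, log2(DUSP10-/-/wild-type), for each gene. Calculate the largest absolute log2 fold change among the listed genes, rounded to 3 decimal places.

4.144

log2(2537/25555) = -3.332  (ESR4)
log2(7716/19219) = -1.317  (DUSP10)
log2(159941/9049) = 4.144  (PIK12)
log2(1547/226.3) = 2.773  (SLC4)
log2(89909/20430) = 2.138  (SERP2)
The largest magnitude belongs to PIK12.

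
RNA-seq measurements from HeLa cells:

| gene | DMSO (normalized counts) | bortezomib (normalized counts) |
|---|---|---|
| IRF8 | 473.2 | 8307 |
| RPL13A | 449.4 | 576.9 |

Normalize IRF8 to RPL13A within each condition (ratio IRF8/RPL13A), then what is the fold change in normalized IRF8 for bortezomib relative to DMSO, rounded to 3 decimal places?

IRF8/RPL13A (DMSO) = 473.2 / 449.4 = 1.053
IRF8/RPL13A (bortezomib) = 8307 / 576.9 = 14.399
Fold change = 14.399 / 1.053 = 13.6751

13.675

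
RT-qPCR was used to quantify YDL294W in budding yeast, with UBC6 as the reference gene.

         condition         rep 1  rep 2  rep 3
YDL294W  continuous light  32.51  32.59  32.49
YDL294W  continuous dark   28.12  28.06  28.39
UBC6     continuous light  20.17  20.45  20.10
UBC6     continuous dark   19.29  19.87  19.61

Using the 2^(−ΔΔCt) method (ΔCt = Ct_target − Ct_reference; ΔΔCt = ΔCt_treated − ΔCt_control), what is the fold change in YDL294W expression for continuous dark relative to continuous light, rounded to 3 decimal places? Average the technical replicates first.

12.906

Mean Ct: YDL294W continuous light 32.530; YDL294W continuous dark 28.190; UBC6 continuous light 20.240; UBC6 continuous dark 19.590
ΔCt(continuous light) = 32.530 − 20.240 = 12.290
ΔCt(continuous dark) = 28.190 − 19.590 = 8.600
ΔΔCt = 8.600 − 12.290 = -3.690
Fold change = 2^(−(-3.690)) = 2^3.690 = 12.9063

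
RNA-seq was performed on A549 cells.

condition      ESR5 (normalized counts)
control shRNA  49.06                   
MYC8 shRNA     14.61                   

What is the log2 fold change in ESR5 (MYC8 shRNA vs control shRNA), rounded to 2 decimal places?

Fold change = 14.61 / 49.06 = 0.2978
log2(0.2978) = -1.748

-1.75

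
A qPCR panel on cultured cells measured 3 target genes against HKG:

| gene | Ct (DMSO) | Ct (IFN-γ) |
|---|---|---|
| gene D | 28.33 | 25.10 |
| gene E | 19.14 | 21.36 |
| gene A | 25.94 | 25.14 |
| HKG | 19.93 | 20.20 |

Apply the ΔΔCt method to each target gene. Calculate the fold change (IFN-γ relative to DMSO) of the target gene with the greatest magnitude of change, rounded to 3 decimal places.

11.314

gene D: ΔΔCt = (25.10−20.20) − (28.33−19.93) = 4.90 − 8.40 = -3.50; fold change = 2^3.50 = 11.314
gene E: ΔΔCt = (21.36−20.20) − (19.14−19.93) = 1.16 − (-0.79) = 1.95; fold change = 2^-1.95 = 0.259
gene A: ΔΔCt = (25.14−20.20) − (25.94−19.93) = 4.94 − 6.01 = -1.07; fold change = 2^1.07 = 2.099
gene D has the largest |ΔΔCt| = 3.50.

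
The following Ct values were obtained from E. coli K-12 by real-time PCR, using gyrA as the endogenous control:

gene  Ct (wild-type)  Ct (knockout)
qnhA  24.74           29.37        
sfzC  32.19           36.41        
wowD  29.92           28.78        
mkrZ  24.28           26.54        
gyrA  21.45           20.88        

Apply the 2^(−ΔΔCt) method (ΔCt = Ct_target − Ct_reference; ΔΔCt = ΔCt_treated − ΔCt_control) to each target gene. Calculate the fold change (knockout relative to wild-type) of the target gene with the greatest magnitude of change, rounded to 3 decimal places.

0.027

qnhA: ΔΔCt = (29.37−20.88) − (24.74−21.45) = 8.49 − 3.29 = 5.20; fold change = 2^-5.20 = 0.027
sfzC: ΔΔCt = (36.41−20.88) − (32.19−21.45) = 15.53 − 10.74 = 4.79; fold change = 2^-4.79 = 0.036
wowD: ΔΔCt = (28.78−20.88) − (29.92−21.45) = 7.90 − 8.47 = -0.57; fold change = 2^0.57 = 1.485
mkrZ: ΔΔCt = (26.54−20.88) − (24.28−21.45) = 5.66 − 2.83 = 2.83; fold change = 2^-2.83 = 0.141
qnhA has the largest |ΔΔCt| = 5.20.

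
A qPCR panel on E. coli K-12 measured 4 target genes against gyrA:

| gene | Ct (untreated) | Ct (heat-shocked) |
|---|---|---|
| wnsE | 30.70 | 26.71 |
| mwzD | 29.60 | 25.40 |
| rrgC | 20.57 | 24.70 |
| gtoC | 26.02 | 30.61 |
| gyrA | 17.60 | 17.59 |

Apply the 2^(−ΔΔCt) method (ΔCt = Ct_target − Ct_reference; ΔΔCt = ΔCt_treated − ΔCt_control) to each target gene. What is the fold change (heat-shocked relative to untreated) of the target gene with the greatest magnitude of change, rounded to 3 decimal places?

wnsE: ΔΔCt = (26.71−17.59) − (30.70−17.60) = 9.12 − 13.10 = -3.98; fold change = 2^3.98 = 15.780
mwzD: ΔΔCt = (25.40−17.59) − (29.60−17.60) = 7.81 − 12.00 = -4.19; fold change = 2^4.19 = 18.252
rrgC: ΔΔCt = (24.70−17.59) − (20.57−17.60) = 7.11 − 2.97 = 4.14; fold change = 2^-4.14 = 0.057
gtoC: ΔΔCt = (30.61−17.59) − (26.02−17.60) = 13.02 − 8.42 = 4.60; fold change = 2^-4.60 = 0.041
gtoC has the largest |ΔΔCt| = 4.60.

0.041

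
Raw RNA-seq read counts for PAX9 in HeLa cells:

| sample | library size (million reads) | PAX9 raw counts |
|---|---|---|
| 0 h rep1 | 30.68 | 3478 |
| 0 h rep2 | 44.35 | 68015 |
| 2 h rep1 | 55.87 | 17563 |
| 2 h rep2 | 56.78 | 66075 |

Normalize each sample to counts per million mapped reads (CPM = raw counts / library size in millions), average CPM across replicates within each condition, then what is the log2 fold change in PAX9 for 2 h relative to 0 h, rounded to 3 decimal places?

-0.156

CPM(0 h rep1) = 3478 / 30.68 = 113.3638
CPM(0 h rep2) = 68015 / 44.35 = 1533.5964
CPM(2 h rep1) = 17563 / 55.87 = 314.3548
CPM(2 h rep2) = 66075 / 56.78 = 1163.7020
mean CPM(0 h) = 823.4801; mean CPM(2 h) = 739.0284
Fold change = 739.0284 / 823.4801 = 0.89745
log2(0.89745) = -0.1561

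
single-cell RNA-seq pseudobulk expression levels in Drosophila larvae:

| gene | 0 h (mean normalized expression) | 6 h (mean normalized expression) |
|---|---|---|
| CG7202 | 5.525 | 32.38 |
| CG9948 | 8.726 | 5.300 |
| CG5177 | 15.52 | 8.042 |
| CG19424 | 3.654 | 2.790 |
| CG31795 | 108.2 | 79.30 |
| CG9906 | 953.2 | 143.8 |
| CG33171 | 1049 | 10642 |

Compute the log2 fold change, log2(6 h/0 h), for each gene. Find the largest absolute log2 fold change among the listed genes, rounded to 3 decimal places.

log2(32.38/5.525) = 2.551  (CG7202)
log2(5.300/8.726) = -0.719  (CG9948)
log2(8.042/15.52) = -0.949  (CG5177)
log2(2.790/3.654) = -0.389  (CG19424)
log2(79.30/108.2) = -0.448  (CG31795)
log2(143.8/953.2) = -2.729  (CG9906)
log2(10642/1049) = 3.343  (CG33171)
The largest magnitude belongs to CG33171.

3.343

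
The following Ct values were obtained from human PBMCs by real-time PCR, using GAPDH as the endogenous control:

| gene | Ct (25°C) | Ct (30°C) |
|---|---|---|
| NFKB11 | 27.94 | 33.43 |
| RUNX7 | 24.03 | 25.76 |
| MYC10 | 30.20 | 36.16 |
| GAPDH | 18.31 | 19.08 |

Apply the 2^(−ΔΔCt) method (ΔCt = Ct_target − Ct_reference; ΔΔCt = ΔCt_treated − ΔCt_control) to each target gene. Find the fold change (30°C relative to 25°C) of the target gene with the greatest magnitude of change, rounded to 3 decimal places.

NFKB11: ΔΔCt = (33.43−19.08) − (27.94−18.31) = 14.35 − 9.63 = 4.72; fold change = 2^-4.72 = 0.038
RUNX7: ΔΔCt = (25.76−19.08) − (24.03−18.31) = 6.68 − 5.72 = 0.96; fold change = 2^-0.96 = 0.514
MYC10: ΔΔCt = (36.16−19.08) − (30.20−18.31) = 17.08 − 11.89 = 5.19; fold change = 2^-5.19 = 0.027
MYC10 has the largest |ΔΔCt| = 5.19.

0.027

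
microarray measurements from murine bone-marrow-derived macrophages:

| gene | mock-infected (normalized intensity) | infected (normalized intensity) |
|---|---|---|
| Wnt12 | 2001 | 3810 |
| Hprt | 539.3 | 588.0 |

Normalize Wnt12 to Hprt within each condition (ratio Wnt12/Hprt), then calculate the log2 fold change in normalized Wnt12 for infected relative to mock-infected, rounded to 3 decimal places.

Wnt12/Hprt (mock-infected) = 2001 / 539.3 = 3.7104
Wnt12/Hprt (infected) = 3810 / 588.0 = 6.4796
Fold change = 6.4796 / 3.7104 = 1.7463
log2(1.7463) = 0.8043

0.804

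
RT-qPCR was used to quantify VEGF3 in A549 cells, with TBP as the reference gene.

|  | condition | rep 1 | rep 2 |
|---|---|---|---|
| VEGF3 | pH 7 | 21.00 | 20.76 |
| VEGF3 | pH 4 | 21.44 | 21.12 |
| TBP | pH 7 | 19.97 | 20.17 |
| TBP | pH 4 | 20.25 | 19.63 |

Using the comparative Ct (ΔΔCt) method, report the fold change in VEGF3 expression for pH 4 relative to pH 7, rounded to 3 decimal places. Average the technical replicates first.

0.693

Mean Ct: VEGF3 pH 7 20.880; VEGF3 pH 4 21.280; TBP pH 7 20.070; TBP pH 4 19.940
ΔCt(pH 7) = 20.880 − 20.070 = 0.810
ΔCt(pH 4) = 21.280 − 19.940 = 1.340
ΔΔCt = 1.340 − 0.810 = 0.530
Fold change = 2^(−0.530) = 0.6926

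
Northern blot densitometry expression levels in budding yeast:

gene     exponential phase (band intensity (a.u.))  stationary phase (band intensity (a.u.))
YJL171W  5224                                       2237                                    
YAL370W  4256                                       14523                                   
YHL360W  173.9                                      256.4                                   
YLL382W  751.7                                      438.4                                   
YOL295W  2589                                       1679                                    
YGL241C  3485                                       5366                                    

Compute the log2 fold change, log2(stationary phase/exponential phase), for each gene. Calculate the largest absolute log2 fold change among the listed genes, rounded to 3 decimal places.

1.771

log2(2237/5224) = -1.224  (YJL171W)
log2(14523/4256) = 1.771  (YAL370W)
log2(256.4/173.9) = 0.560  (YHL360W)
log2(438.4/751.7) = -0.778  (YLL382W)
log2(1679/2589) = -0.625  (YOL295W)
log2(5366/3485) = 0.623  (YGL241C)
The largest magnitude belongs to YAL370W.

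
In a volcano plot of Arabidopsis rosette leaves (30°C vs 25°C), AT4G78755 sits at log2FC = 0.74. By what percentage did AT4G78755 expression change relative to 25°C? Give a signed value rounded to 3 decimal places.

Fold change = 2^(0.74) = 1.6702
Percent change = (FC − 1) × 100% = (1.6702 − 1) × 100 = 67.018%

67.018%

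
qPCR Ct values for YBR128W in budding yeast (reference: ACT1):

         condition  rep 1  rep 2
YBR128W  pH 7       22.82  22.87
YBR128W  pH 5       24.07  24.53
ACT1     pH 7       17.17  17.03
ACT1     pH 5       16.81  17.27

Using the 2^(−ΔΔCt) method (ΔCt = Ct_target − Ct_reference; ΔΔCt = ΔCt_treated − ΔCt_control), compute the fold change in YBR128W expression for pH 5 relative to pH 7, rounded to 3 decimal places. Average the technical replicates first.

Mean Ct: YBR128W pH 7 22.845; YBR128W pH 5 24.300; ACT1 pH 7 17.100; ACT1 pH 5 17.040
ΔCt(pH 7) = 22.845 − 17.100 = 5.745
ΔCt(pH 5) = 24.300 − 17.040 = 7.260
ΔΔCt = 7.260 − 5.745 = 1.515
Fold change = 2^(−1.515) = 0.3499

0.350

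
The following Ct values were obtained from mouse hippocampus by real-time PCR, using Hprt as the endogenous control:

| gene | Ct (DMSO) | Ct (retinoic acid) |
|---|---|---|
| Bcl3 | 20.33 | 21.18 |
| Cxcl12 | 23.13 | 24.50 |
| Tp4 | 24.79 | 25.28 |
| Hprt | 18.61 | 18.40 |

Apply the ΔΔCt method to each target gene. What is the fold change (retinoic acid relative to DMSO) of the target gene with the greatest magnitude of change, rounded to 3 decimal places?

Bcl3: ΔΔCt = (21.18−18.40) − (20.33−18.61) = 2.78 − 1.72 = 1.06; fold change = 2^-1.06 = 0.480
Cxcl12: ΔΔCt = (24.50−18.40) − (23.13−18.61) = 6.10 − 4.52 = 1.58; fold change = 2^-1.58 = 0.334
Tp4: ΔΔCt = (25.28−18.40) − (24.79−18.61) = 6.88 − 6.18 = 0.70; fold change = 2^-0.70 = 0.616
Cxcl12 has the largest |ΔΔCt| = 1.58.

0.334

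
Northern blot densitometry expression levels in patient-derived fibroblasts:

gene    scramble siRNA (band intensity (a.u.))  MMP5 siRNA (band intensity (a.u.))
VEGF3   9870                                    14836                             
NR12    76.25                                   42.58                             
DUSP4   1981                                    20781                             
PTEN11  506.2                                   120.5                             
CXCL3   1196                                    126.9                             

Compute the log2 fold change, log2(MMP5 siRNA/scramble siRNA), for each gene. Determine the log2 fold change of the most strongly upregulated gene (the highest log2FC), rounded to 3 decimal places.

log2(14836/9870) = 0.588  (VEGF3)
log2(42.58/76.25) = -0.841  (NR12)
log2(20781/1981) = 3.391  (DUSP4)
log2(120.5/506.2) = -2.071  (PTEN11)
log2(126.9/1196) = -3.236  (CXCL3)
DUSP4 is most strongly upregulated.

3.391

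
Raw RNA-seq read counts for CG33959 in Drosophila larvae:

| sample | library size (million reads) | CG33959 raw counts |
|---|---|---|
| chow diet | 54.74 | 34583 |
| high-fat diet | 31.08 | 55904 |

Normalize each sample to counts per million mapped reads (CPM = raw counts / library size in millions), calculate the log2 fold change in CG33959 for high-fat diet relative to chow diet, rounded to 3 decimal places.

1.509

CPM(chow diet) = 34583 / 54.74 = 631.7684
CPM(high-fat diet) = 55904 / 31.08 = 1798.7130
Fold change = 1798.7130 / 631.7684 = 2.84711
log2(2.84711) = 1.5095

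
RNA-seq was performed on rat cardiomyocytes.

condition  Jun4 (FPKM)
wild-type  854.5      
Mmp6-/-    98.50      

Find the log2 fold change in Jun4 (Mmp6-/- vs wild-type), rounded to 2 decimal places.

-3.12

Fold change = 98.50 / 854.5 = 0.1153
log2(0.1153) = -3.117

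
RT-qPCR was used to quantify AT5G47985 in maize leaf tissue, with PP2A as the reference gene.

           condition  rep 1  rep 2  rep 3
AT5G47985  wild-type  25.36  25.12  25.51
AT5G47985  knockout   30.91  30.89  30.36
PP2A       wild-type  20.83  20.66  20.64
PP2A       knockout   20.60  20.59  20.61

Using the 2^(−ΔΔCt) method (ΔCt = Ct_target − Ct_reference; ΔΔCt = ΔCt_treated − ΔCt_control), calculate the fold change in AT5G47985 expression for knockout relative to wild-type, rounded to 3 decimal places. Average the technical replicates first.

Mean Ct: AT5G47985 wild-type 25.330; AT5G47985 knockout 30.720; PP2A wild-type 20.710; PP2A knockout 20.600
ΔCt(wild-type) = 25.330 − 20.710 = 4.620
ΔCt(knockout) = 30.720 − 20.600 = 10.120
ΔΔCt = 10.120 − 4.620 = 5.500
Fold change = 2^(−5.500) = 0.0221

0.022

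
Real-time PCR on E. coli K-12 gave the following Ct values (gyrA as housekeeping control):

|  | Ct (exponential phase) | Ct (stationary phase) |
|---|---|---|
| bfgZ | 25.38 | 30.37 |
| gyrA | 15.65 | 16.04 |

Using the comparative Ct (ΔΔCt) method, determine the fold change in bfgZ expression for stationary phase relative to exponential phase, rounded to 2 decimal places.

0.04

ΔCt(exponential phase) = 25.380 − 15.650 = 9.730
ΔCt(stationary phase) = 30.370 − 16.040 = 14.330
ΔΔCt = 14.330 − 9.730 = 4.600
Fold change = 2^(−4.600) = 0.041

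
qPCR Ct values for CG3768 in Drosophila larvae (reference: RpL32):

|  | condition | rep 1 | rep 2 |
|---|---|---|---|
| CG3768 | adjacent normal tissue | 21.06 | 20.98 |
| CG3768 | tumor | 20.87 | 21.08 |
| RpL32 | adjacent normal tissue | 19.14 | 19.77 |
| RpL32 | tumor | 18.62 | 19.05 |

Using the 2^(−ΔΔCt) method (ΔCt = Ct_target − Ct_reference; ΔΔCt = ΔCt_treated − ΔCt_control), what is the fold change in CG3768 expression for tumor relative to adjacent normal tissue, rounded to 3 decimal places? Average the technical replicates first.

Mean Ct: CG3768 adjacent normal tissue 21.020; CG3768 tumor 20.975; RpL32 adjacent normal tissue 19.455; RpL32 tumor 18.835
ΔCt(adjacent normal tissue) = 21.020 − 19.455 = 1.565
ΔCt(tumor) = 20.975 − 18.835 = 2.140
ΔΔCt = 2.140 − 1.565 = 0.575
Fold change = 2^(−0.575) = 0.6713

0.671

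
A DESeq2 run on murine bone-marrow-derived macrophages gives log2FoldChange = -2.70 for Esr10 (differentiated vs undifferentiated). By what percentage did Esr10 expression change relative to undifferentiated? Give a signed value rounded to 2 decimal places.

-84.61%

Fold change = 2^(-2.70) = 0.1539
Percent change = (FC − 1) × 100% = (0.1539 − 1) × 100 = -84.61%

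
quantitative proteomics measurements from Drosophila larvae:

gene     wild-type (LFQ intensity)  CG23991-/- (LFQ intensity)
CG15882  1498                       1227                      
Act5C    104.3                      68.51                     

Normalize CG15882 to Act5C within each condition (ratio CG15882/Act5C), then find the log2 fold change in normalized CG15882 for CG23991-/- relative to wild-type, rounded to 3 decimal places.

CG15882/Act5C (wild-type) = 1498 / 104.3 = 14.362
CG15882/Act5C (CG23991-/-) = 1227 / 68.51 = 17.91
Fold change = 17.91 / 14.362 = 1.2470
log2(1.2470) = 0.3185

0.318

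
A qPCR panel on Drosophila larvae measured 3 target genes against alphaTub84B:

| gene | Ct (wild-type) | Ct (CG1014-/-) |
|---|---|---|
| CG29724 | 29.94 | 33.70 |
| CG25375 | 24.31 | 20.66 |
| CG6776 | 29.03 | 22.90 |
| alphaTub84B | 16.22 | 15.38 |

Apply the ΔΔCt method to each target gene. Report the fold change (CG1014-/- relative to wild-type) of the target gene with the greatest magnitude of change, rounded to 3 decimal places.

CG29724: ΔΔCt = (33.70−15.38) − (29.94−16.22) = 18.32 − 13.72 = 4.60; fold change = 2^-4.60 = 0.041
CG25375: ΔΔCt = (20.66−15.38) − (24.31−16.22) = 5.28 − 8.09 = -2.81; fold change = 2^2.81 = 7.013
CG6776: ΔΔCt = (22.90−15.38) − (29.03−16.22) = 7.52 − 12.81 = -5.29; fold change = 2^5.29 = 39.124
CG6776 has the largest |ΔΔCt| = 5.29.

39.124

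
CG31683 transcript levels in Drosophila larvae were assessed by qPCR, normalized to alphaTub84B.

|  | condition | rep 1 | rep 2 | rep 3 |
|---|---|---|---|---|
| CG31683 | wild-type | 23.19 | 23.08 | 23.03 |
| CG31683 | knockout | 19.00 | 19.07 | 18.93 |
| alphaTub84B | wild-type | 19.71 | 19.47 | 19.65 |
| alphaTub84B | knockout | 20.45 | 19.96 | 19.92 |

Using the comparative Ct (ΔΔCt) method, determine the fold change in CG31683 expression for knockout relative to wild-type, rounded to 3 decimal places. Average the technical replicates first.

Mean Ct: CG31683 wild-type 23.100; CG31683 knockout 19.000; alphaTub84B wild-type 19.610; alphaTub84B knockout 20.110
ΔCt(wild-type) = 23.100 − 19.610 = 3.490
ΔCt(knockout) = 19.000 − 20.110 = -1.110
ΔΔCt = -1.110 − 3.490 = -4.600
Fold change = 2^(−(-4.600)) = 2^4.600 = 24.2515

24.251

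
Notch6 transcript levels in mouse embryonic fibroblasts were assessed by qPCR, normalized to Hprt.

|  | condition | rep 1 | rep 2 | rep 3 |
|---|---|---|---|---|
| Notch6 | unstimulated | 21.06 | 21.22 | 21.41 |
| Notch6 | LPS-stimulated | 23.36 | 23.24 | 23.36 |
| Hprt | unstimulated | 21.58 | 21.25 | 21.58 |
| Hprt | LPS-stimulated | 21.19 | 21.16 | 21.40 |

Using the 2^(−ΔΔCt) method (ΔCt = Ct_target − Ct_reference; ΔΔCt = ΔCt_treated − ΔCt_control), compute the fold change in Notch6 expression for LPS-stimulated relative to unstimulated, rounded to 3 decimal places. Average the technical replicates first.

Mean Ct: Notch6 unstimulated 21.230; Notch6 LPS-stimulated 23.320; Hprt unstimulated 21.470; Hprt LPS-stimulated 21.250
ΔCt(unstimulated) = 21.230 − 21.470 = -0.240
ΔCt(LPS-stimulated) = 23.320 − 21.250 = 2.070
ΔΔCt = 2.070 − (-0.240) = 2.310
Fold change = 2^(−2.310) = 0.2017

0.202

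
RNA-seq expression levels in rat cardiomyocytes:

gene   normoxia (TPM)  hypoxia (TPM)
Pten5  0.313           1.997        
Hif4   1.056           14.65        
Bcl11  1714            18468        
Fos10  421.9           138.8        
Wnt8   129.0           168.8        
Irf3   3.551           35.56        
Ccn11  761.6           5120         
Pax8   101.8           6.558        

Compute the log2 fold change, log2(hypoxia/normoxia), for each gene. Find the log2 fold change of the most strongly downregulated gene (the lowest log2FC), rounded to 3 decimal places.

-3.956

log2(1.997/0.313) = 2.674  (Pten5)
log2(14.65/1.056) = 3.794  (Hif4)
log2(18468/1714) = 3.430  (Bcl11)
log2(138.8/421.9) = -1.604  (Fos10)
log2(168.8/129.0) = 0.388  (Wnt8)
log2(35.56/3.551) = 3.324  (Irf3)
log2(5120/761.6) = 2.749  (Ccn11)
log2(6.558/101.8) = -3.956  (Pax8)
Pax8 is most strongly downregulated.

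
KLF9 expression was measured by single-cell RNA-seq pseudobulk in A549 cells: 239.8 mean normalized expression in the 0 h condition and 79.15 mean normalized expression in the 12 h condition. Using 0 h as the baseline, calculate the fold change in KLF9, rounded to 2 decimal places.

0.33

Fold change = 79.15 / 239.8 = 0.330
KLF9 is downregulated.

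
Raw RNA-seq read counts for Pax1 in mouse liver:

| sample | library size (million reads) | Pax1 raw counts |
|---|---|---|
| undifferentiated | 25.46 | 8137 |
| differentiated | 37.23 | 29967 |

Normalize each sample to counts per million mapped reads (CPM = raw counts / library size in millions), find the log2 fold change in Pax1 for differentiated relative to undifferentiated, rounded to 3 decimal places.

CPM(undifferentiated) = 8137 / 25.46 = 319.5994
CPM(differentiated) = 29967 / 37.23 = 804.9154
Fold change = 804.9154 / 319.5994 = 2.51851
log2(2.51851) = 1.3326

1.333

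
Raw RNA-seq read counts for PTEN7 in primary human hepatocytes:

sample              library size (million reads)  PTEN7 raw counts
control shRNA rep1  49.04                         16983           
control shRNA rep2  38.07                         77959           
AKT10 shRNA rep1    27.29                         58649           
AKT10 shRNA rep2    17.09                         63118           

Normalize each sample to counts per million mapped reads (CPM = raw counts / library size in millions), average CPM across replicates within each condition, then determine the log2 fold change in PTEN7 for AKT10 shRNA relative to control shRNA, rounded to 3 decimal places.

1.287

CPM(control shRNA rep1) = 16983 / 49.04 = 346.3091
CPM(control shRNA rep2) = 77959 / 38.07 = 2047.7804
CPM(AKT10 shRNA rep1) = 58649 / 27.29 = 2149.1022
CPM(AKT10 shRNA rep2) = 63118 / 17.09 = 3693.2709
mean CPM(control shRNA) = 1197.0448; mean CPM(AKT10 shRNA) = 2921.1866
Fold change = 2921.1866 / 1197.0448 = 2.44033
log2(2.44033) = 1.2871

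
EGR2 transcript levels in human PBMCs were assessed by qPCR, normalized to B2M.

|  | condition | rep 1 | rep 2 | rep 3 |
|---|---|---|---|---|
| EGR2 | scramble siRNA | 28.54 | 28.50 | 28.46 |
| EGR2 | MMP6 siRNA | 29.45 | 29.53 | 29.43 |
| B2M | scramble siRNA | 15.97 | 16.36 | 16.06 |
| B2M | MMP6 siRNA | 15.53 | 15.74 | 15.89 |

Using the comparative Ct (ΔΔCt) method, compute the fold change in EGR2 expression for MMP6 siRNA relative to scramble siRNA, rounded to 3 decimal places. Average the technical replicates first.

0.384

Mean Ct: EGR2 scramble siRNA 28.500; EGR2 MMP6 siRNA 29.470; B2M scramble siRNA 16.130; B2M MMP6 siRNA 15.720
ΔCt(scramble siRNA) = 28.500 − 16.130 = 12.370
ΔCt(MMP6 siRNA) = 29.470 − 15.720 = 13.750
ΔΔCt = 13.750 − 12.370 = 1.380
Fold change = 2^(−1.380) = 0.3842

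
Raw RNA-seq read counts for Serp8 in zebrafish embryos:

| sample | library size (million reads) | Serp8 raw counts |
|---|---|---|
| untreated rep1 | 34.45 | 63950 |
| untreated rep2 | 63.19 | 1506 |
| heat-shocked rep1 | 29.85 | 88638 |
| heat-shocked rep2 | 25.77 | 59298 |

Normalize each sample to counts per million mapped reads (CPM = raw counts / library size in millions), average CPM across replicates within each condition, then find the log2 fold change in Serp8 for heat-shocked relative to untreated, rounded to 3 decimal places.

CPM(untreated rep1) = 63950 / 34.45 = 1856.3135
CPM(untreated rep2) = 1506 / 63.19 = 23.8329
CPM(heat-shocked rep1) = 88638 / 29.85 = 2969.4472
CPM(heat-shocked rep2) = 59298 / 25.77 = 2301.0477
mean CPM(untreated) = 940.0732; mean CPM(heat-shocked) = 2635.2475
Fold change = 2635.2475 / 940.0732 = 2.80324
log2(2.80324) = 1.4871

1.487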